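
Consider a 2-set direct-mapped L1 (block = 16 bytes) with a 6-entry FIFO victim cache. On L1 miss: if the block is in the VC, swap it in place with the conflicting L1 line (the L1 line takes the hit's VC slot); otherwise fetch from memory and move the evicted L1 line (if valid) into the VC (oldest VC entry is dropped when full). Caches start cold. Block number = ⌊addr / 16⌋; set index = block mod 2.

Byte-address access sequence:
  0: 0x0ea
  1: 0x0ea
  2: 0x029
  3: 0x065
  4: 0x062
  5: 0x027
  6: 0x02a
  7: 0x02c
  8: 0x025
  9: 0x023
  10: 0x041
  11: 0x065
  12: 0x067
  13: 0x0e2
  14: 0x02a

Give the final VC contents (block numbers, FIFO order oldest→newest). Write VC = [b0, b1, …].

VC = [6, 4, 14]

  [0] addr=0xea blk=14 s=0: MISS | VC []
  [1] addr=0xea blk=14 s=0: L1-HIT | VC []
  [2] addr=0x29 blk=2 s=0: MISS | VC [14]
  [3] addr=0x65 blk=6 s=0: MISS | VC [14, 2]
  [4] addr=0x62 blk=6 s=0: L1-HIT | VC [14, 2]
  [5] addr=0x27 blk=2 s=0: VC-HIT | VC [14, 6]
  [6] addr=0x2a blk=2 s=0: L1-HIT | VC [14, 6]
  [7] addr=0x2c blk=2 s=0: L1-HIT | VC [14, 6]
  [8] addr=0x25 blk=2 s=0: L1-HIT | VC [14, 6]
  [9] addr=0x23 blk=2 s=0: L1-HIT | VC [14, 6]
  [10] addr=0x41 blk=4 s=0: MISS | VC [14, 6, 2]
  [11] addr=0x65 blk=6 s=0: VC-HIT | VC [14, 4, 2]
  [12] addr=0x67 blk=6 s=0: L1-HIT | VC [14, 4, 2]
  [13] addr=0xe2 blk=14 s=0: VC-HIT | VC [6, 4, 2]
  [14] addr=0x2a blk=2 s=0: VC-HIT | VC [6, 4, 14]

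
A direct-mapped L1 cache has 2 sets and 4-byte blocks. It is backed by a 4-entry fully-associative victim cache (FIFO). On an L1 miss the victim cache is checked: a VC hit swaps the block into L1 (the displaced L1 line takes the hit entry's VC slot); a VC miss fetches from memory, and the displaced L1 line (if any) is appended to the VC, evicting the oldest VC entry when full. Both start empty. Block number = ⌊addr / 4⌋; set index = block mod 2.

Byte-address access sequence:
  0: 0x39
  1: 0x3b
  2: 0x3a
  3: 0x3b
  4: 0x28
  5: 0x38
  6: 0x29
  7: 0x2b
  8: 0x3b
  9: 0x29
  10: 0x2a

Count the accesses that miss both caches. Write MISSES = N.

#0 0x39→b14/s0 MISS; vc=[]
#1 0x3b→b14/s0 L1-HIT; vc=[]
#2 0x3a→b14/s0 L1-HIT; vc=[]
#3 0x3b→b14/s0 L1-HIT; vc=[]
#4 0x28→b10/s0 MISS; vc=[14]
#5 0x38→b14/s0 VC-HIT; vc=[10]
#6 0x29→b10/s0 VC-HIT; vc=[14]
#7 0x2b→b10/s0 L1-HIT; vc=[14]
#8 0x3b→b14/s0 VC-HIT; vc=[10]
#9 0x29→b10/s0 VC-HIT; vc=[14]
#10 0x2a→b10/s0 L1-HIT; vc=[14]

MISSES = 2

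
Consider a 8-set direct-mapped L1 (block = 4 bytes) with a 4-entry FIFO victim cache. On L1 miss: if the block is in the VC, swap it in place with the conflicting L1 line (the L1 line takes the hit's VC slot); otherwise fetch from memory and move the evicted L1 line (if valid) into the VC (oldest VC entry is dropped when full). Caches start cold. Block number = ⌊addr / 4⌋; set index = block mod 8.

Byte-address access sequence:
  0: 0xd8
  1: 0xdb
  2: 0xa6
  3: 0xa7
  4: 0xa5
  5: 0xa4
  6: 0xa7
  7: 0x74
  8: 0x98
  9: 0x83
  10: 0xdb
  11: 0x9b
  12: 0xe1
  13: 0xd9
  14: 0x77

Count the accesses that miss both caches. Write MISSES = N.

MISSES = 6

0: 0xd8 (blk 54, set 6) → MISS  vc=[]
1: 0xdb (blk 54, set 6) → L1-HIT  vc=[]
2: 0xa6 (blk 41, set 1) → MISS  vc=[]
3: 0xa7 (blk 41, set 1) → L1-HIT  vc=[]
4: 0xa5 (blk 41, set 1) → L1-HIT  vc=[]
5: 0xa4 (blk 41, set 1) → L1-HIT  vc=[]
6: 0xa7 (blk 41, set 1) → L1-HIT  vc=[]
7: 0x74 (blk 29, set 5) → MISS  vc=[]
8: 0x98 (blk 38, set 6) → MISS  vc=[54]
9: 0x83 (blk 32, set 0) → MISS  vc=[54]
10: 0xdb (blk 54, set 6) → VC-HIT  vc=[38]
11: 0x9b (blk 38, set 6) → VC-HIT  vc=[54]
12: 0xe1 (blk 56, set 0) → MISS  vc=[54, 32]
13: 0xd9 (blk 54, set 6) → VC-HIT  vc=[38, 32]
14: 0x77 (blk 29, set 5) → L1-HIT  vc=[38, 32]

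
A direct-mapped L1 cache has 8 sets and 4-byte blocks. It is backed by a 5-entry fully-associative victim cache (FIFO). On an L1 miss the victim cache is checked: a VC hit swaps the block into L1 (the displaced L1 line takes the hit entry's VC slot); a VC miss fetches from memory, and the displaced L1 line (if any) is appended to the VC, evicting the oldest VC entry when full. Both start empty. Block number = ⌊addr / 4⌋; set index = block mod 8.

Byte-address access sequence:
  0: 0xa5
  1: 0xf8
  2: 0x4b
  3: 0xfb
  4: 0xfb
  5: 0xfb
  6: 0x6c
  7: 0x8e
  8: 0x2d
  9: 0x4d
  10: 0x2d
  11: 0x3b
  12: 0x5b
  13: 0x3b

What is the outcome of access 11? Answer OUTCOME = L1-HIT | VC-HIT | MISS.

  [0] addr=0xa5 blk=41 s=1: MISS | VC []
  [1] addr=0xf8 blk=62 s=6: MISS | VC []
  [2] addr=0x4b blk=18 s=2: MISS | VC []
  [3] addr=0xfb blk=62 s=6: L1-HIT | VC []
  [4] addr=0xfb blk=62 s=6: L1-HIT | VC []
  [5] addr=0xfb blk=62 s=6: L1-HIT | VC []
  [6] addr=0x6c blk=27 s=3: MISS | VC []
  [7] addr=0x8e blk=35 s=3: MISS | VC [27]
  [8] addr=0x2d blk=11 s=3: MISS | VC [27, 35]
  [9] addr=0x4d blk=19 s=3: MISS | VC [27, 35, 11]
  [10] addr=0x2d blk=11 s=3: VC-HIT | VC [27, 35, 19]
  [11] addr=0x3b blk=14 s=6: MISS | VC [27, 35, 19, 62]
  [12] addr=0x5b blk=22 s=6: MISS | VC [27, 35, 19, 62, 14]
  [13] addr=0x3b blk=14 s=6: VC-HIT | VC [27, 35, 19, 62, 22]

OUTCOME = MISS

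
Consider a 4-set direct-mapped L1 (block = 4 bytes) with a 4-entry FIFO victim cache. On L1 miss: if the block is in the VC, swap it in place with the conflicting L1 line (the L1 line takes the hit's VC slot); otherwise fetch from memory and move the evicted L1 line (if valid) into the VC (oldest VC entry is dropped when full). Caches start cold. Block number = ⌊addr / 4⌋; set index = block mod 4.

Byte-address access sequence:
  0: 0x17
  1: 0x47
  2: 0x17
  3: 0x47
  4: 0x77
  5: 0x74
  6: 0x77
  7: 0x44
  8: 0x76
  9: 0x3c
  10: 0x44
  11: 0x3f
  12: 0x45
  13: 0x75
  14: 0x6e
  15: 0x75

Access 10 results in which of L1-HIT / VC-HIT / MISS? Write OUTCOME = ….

#0 0x17→b5/s1 MISS; vc=[]
#1 0x47→b17/s1 MISS; vc=[5]
#2 0x17→b5/s1 VC-HIT; vc=[17]
#3 0x47→b17/s1 VC-HIT; vc=[5]
#4 0x77→b29/s1 MISS; vc=[5,17]
#5 0x74→b29/s1 L1-HIT; vc=[5,17]
#6 0x77→b29/s1 L1-HIT; vc=[5,17]
#7 0x44→b17/s1 VC-HIT; vc=[5,29]
#8 0x76→b29/s1 VC-HIT; vc=[5,17]
#9 0x3c→b15/s3 MISS; vc=[5,17]
#10 0x44→b17/s1 VC-HIT; vc=[5,29]
#11 0x3f→b15/s3 L1-HIT; vc=[5,29]
#12 0x45→b17/s1 L1-HIT; vc=[5,29]
#13 0x75→b29/s1 VC-HIT; vc=[5,17]
#14 0x6e→b27/s3 MISS; vc=[5,17,15]
#15 0x75→b29/s1 L1-HIT; vc=[5,17,15]

OUTCOME = VC-HIT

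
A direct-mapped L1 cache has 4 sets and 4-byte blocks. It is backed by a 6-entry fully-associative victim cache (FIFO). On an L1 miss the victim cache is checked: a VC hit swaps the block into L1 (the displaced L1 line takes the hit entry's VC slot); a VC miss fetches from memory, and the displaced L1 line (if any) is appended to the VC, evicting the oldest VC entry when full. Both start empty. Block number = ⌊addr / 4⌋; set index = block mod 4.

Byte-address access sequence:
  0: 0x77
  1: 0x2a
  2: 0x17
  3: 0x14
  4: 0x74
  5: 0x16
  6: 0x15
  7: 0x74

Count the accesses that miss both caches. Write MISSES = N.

MISSES = 3

0: 0x77 (blk 29, set 1) → MISS  vc=[]
1: 0x2a (blk 10, set 2) → MISS  vc=[]
2: 0x17 (blk 5, set 1) → MISS  vc=[29]
3: 0x14 (blk 5, set 1) → L1-HIT  vc=[29]
4: 0x74 (blk 29, set 1) → VC-HIT  vc=[5]
5: 0x16 (blk 5, set 1) → VC-HIT  vc=[29]
6: 0x15 (blk 5, set 1) → L1-HIT  vc=[29]
7: 0x74 (blk 29, set 1) → VC-HIT  vc=[5]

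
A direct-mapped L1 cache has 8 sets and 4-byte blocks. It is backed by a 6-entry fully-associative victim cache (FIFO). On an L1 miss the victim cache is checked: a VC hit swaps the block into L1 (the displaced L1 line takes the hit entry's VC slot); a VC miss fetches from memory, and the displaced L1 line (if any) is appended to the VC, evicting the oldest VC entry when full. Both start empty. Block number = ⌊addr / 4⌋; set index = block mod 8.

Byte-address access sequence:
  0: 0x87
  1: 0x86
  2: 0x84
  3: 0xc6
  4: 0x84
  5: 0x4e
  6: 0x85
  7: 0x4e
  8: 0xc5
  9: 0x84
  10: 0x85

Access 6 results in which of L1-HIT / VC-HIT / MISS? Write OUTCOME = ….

OUTCOME = L1-HIT

#0 0x87→b33/s1 MISS; vc=[]
#1 0x86→b33/s1 L1-HIT; vc=[]
#2 0x84→b33/s1 L1-HIT; vc=[]
#3 0xc6→b49/s1 MISS; vc=[33]
#4 0x84→b33/s1 VC-HIT; vc=[49]
#5 0x4e→b19/s3 MISS; vc=[49]
#6 0x85→b33/s1 L1-HIT; vc=[49]
#7 0x4e→b19/s3 L1-HIT; vc=[49]
#8 0xc5→b49/s1 VC-HIT; vc=[33]
#9 0x84→b33/s1 VC-HIT; vc=[49]
#10 0x85→b33/s1 L1-HIT; vc=[49]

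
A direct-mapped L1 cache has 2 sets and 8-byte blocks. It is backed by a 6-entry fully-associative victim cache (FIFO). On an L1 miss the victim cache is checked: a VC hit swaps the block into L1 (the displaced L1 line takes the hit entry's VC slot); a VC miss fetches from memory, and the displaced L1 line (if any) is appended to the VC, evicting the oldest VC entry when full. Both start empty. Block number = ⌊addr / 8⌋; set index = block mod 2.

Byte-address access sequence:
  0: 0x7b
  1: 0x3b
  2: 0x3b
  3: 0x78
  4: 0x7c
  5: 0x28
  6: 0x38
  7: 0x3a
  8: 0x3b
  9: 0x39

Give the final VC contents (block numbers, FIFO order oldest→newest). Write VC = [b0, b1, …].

VC = [5, 15]

  [0] addr=0x7b blk=15 s=1: MISS | VC []
  [1] addr=0x3b blk=7 s=1: MISS | VC [15]
  [2] addr=0x3b blk=7 s=1: L1-HIT | VC [15]
  [3] addr=0x78 blk=15 s=1: VC-HIT | VC [7]
  [4] addr=0x7c blk=15 s=1: L1-HIT | VC [7]
  [5] addr=0x28 blk=5 s=1: MISS | VC [7, 15]
  [6] addr=0x38 blk=7 s=1: VC-HIT | VC [5, 15]
  [7] addr=0x3a blk=7 s=1: L1-HIT | VC [5, 15]
  [8] addr=0x3b blk=7 s=1: L1-HIT | VC [5, 15]
  [9] addr=0x39 blk=7 s=1: L1-HIT | VC [5, 15]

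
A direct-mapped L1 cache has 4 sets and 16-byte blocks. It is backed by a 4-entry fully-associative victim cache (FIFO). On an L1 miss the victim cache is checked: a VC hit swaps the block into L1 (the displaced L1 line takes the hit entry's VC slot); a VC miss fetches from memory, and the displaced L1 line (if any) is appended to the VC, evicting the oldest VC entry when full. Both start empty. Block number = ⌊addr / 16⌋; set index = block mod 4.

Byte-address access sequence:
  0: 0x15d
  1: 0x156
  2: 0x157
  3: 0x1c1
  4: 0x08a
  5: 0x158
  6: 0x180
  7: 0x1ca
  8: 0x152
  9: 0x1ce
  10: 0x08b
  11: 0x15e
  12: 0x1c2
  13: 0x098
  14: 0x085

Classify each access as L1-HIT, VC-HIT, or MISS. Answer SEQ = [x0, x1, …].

SEQ = [MISS, L1-HIT, L1-HIT, MISS, MISS, L1-HIT, MISS, VC-HIT, L1-HIT, L1-HIT, VC-HIT, L1-HIT, VC-HIT, MISS, VC-HIT]

  [0] addr=0x15d blk=21 s=1: MISS | VC []
  [1] addr=0x156 blk=21 s=1: L1-HIT | VC []
  [2] addr=0x157 blk=21 s=1: L1-HIT | VC []
  [3] addr=0x1c1 blk=28 s=0: MISS | VC []
  [4] addr=0x8a blk=8 s=0: MISS | VC [28]
  [5] addr=0x158 blk=21 s=1: L1-HIT | VC [28]
  [6] addr=0x180 blk=24 s=0: MISS | VC [28, 8]
  [7] addr=0x1ca blk=28 s=0: VC-HIT | VC [24, 8]
  [8] addr=0x152 blk=21 s=1: L1-HIT | VC [24, 8]
  [9] addr=0x1ce blk=28 s=0: L1-HIT | VC [24, 8]
  [10] addr=0x8b blk=8 s=0: VC-HIT | VC [24, 28]
  [11] addr=0x15e blk=21 s=1: L1-HIT | VC [24, 28]
  [12] addr=0x1c2 blk=28 s=0: VC-HIT | VC [24, 8]
  [13] addr=0x98 blk=9 s=1: MISS | VC [24, 8, 21]
  [14] addr=0x85 blk=8 s=0: VC-HIT | VC [24, 28, 21]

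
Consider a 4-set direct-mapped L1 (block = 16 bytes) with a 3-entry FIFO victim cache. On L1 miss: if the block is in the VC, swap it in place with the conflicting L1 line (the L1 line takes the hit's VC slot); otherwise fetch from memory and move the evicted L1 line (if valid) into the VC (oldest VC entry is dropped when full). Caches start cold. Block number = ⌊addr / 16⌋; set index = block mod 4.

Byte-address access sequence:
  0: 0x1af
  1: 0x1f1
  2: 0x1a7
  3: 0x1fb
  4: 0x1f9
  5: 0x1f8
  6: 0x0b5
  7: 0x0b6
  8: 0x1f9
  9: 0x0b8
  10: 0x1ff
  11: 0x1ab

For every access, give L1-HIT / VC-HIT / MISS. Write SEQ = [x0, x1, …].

SEQ = [MISS, MISS, L1-HIT, L1-HIT, L1-HIT, L1-HIT, MISS, L1-HIT, VC-HIT, VC-HIT, VC-HIT, L1-HIT]

  [0] addr=0x1af blk=26 s=2: MISS | VC []
  [1] addr=0x1f1 blk=31 s=3: MISS | VC []
  [2] addr=0x1a7 blk=26 s=2: L1-HIT | VC []
  [3] addr=0x1fb blk=31 s=3: L1-HIT | VC []
  [4] addr=0x1f9 blk=31 s=3: L1-HIT | VC []
  [5] addr=0x1f8 blk=31 s=3: L1-HIT | VC []
  [6] addr=0xb5 blk=11 s=3: MISS | VC [31]
  [7] addr=0xb6 blk=11 s=3: L1-HIT | VC [31]
  [8] addr=0x1f9 blk=31 s=3: VC-HIT | VC [11]
  [9] addr=0xb8 blk=11 s=3: VC-HIT | VC [31]
  [10] addr=0x1ff blk=31 s=3: VC-HIT | VC [11]
  [11] addr=0x1ab blk=26 s=2: L1-HIT | VC [11]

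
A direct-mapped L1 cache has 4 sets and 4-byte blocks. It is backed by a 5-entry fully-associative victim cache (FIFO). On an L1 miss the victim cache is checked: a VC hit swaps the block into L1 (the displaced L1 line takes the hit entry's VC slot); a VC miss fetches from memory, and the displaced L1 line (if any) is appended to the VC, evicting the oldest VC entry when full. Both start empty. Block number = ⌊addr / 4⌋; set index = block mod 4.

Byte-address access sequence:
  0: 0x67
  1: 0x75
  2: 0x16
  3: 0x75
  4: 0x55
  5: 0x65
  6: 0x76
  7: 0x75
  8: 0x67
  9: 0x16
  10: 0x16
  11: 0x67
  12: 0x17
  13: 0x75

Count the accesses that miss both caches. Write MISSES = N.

MISSES = 4

#0 0x67→b25/s1 MISS; vc=[]
#1 0x75→b29/s1 MISS; vc=[25]
#2 0x16→b5/s1 MISS; vc=[25,29]
#3 0x75→b29/s1 VC-HIT; vc=[25,5]
#4 0x55→b21/s1 MISS; vc=[25,5,29]
#5 0x65→b25/s1 VC-HIT; vc=[21,5,29]
#6 0x76→b29/s1 VC-HIT; vc=[21,5,25]
#7 0x75→b29/s1 L1-HIT; vc=[21,5,25]
#8 0x67→b25/s1 VC-HIT; vc=[21,5,29]
#9 0x16→b5/s1 VC-HIT; vc=[21,25,29]
#10 0x16→b5/s1 L1-HIT; vc=[21,25,29]
#11 0x67→b25/s1 VC-HIT; vc=[21,5,29]
#12 0x17→b5/s1 VC-HIT; vc=[21,25,29]
#13 0x75→b29/s1 VC-HIT; vc=[21,25,5]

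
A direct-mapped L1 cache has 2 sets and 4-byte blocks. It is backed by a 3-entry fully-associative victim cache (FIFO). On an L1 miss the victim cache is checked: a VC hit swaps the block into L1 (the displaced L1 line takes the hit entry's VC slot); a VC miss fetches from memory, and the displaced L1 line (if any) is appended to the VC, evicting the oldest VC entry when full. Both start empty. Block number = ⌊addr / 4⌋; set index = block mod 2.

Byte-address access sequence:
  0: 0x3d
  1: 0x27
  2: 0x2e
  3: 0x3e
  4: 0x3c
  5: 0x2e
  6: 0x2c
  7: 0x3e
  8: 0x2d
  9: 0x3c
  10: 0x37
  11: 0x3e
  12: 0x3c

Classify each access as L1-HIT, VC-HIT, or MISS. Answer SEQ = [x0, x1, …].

SEQ = [MISS, MISS, MISS, VC-HIT, L1-HIT, VC-HIT, L1-HIT, VC-HIT, VC-HIT, VC-HIT, MISS, VC-HIT, L1-HIT]

0: 0x3d (blk 15, set 1) → MISS  vc=[]
1: 0x27 (blk 9, set 1) → MISS  vc=[15]
2: 0x2e (blk 11, set 1) → MISS  vc=[15, 9]
3: 0x3e (blk 15, set 1) → VC-HIT  vc=[11, 9]
4: 0x3c (blk 15, set 1) → L1-HIT  vc=[11, 9]
5: 0x2e (blk 11, set 1) → VC-HIT  vc=[15, 9]
6: 0x2c (blk 11, set 1) → L1-HIT  vc=[15, 9]
7: 0x3e (blk 15, set 1) → VC-HIT  vc=[11, 9]
8: 0x2d (blk 11, set 1) → VC-HIT  vc=[15, 9]
9: 0x3c (blk 15, set 1) → VC-HIT  vc=[11, 9]
10: 0x37 (blk 13, set 1) → MISS  vc=[11, 9, 15]
11: 0x3e (blk 15, set 1) → VC-HIT  vc=[11, 9, 13]
12: 0x3c (blk 15, set 1) → L1-HIT  vc=[11, 9, 13]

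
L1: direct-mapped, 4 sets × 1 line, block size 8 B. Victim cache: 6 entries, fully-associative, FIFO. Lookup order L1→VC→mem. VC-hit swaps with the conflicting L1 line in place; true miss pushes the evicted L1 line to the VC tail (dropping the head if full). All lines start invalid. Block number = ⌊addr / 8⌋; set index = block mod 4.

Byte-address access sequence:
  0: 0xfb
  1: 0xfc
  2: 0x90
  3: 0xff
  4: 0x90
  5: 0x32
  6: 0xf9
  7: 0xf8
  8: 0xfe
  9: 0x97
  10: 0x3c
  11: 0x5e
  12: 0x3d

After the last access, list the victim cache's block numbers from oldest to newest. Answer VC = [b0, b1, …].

VC = [6, 31, 11]

  [0] addr=0xfb blk=31 s=3: MISS | VC []
  [1] addr=0xfc blk=31 s=3: L1-HIT | VC []
  [2] addr=0x90 blk=18 s=2: MISS | VC []
  [3] addr=0xff blk=31 s=3: L1-HIT | VC []
  [4] addr=0x90 blk=18 s=2: L1-HIT | VC []
  [5] addr=0x32 blk=6 s=2: MISS | VC [18]
  [6] addr=0xf9 blk=31 s=3: L1-HIT | VC [18]
  [7] addr=0xf8 blk=31 s=3: L1-HIT | VC [18]
  [8] addr=0xfe blk=31 s=3: L1-HIT | VC [18]
  [9] addr=0x97 blk=18 s=2: VC-HIT | VC [6]
  [10] addr=0x3c blk=7 s=3: MISS | VC [6, 31]
  [11] addr=0x5e blk=11 s=3: MISS | VC [6, 31, 7]
  [12] addr=0x3d blk=7 s=3: VC-HIT | VC [6, 31, 11]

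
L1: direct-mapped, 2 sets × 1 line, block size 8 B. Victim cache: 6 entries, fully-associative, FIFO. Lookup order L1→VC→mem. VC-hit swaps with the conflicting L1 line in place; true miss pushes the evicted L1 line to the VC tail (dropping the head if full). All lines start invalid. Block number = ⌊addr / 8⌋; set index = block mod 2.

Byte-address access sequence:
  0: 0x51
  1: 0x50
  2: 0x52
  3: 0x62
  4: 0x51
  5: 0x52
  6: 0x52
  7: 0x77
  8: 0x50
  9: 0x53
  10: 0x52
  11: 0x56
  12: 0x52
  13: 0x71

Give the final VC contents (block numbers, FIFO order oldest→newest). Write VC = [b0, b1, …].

VC = [12, 10]

#0 0x51→b10/s0 MISS; vc=[]
#1 0x50→b10/s0 L1-HIT; vc=[]
#2 0x52→b10/s0 L1-HIT; vc=[]
#3 0x62→b12/s0 MISS; vc=[10]
#4 0x51→b10/s0 VC-HIT; vc=[12]
#5 0x52→b10/s0 L1-HIT; vc=[12]
#6 0x52→b10/s0 L1-HIT; vc=[12]
#7 0x77→b14/s0 MISS; vc=[12,10]
#8 0x50→b10/s0 VC-HIT; vc=[12,14]
#9 0x53→b10/s0 L1-HIT; vc=[12,14]
#10 0x52→b10/s0 L1-HIT; vc=[12,14]
#11 0x56→b10/s0 L1-HIT; vc=[12,14]
#12 0x52→b10/s0 L1-HIT; vc=[12,14]
#13 0x71→b14/s0 VC-HIT; vc=[12,10]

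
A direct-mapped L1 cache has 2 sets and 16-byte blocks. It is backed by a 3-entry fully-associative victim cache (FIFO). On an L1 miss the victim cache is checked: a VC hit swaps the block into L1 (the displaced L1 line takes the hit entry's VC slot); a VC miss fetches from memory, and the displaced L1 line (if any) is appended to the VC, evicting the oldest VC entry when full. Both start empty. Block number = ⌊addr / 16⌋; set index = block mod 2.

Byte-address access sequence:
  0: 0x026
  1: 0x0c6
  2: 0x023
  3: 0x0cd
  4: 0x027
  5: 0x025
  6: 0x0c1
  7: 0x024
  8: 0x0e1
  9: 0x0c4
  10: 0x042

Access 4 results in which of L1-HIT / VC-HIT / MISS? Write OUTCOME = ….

#0 0x26→b2/s0 MISS; vc=[]
#1 0xc6→b12/s0 MISS; vc=[2]
#2 0x23→b2/s0 VC-HIT; vc=[12]
#3 0xcd→b12/s0 VC-HIT; vc=[2]
#4 0x27→b2/s0 VC-HIT; vc=[12]
#5 0x25→b2/s0 L1-HIT; vc=[12]
#6 0xc1→b12/s0 VC-HIT; vc=[2]
#7 0x24→b2/s0 VC-HIT; vc=[12]
#8 0xe1→b14/s0 MISS; vc=[12,2]
#9 0xc4→b12/s0 VC-HIT; vc=[14,2]
#10 0x42→b4/s0 MISS; vc=[14,2,12]

OUTCOME = VC-HIT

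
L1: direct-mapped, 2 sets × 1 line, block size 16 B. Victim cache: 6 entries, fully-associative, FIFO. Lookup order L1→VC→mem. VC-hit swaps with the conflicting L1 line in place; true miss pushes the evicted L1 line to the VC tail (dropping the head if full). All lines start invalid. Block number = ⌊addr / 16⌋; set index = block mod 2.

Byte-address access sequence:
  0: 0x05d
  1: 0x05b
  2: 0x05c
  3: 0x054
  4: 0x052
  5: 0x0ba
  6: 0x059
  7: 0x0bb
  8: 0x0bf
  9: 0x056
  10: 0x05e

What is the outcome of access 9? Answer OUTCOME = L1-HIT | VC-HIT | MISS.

OUTCOME = VC-HIT

0: 0x5d (blk 5, set 1) → MISS  vc=[]
1: 0x5b (blk 5, set 1) → L1-HIT  vc=[]
2: 0x5c (blk 5, set 1) → L1-HIT  vc=[]
3: 0x54 (blk 5, set 1) → L1-HIT  vc=[]
4: 0x52 (blk 5, set 1) → L1-HIT  vc=[]
5: 0xba (blk 11, set 1) → MISS  vc=[5]
6: 0x59 (blk 5, set 1) → VC-HIT  vc=[11]
7: 0xbb (blk 11, set 1) → VC-HIT  vc=[5]
8: 0xbf (blk 11, set 1) → L1-HIT  vc=[5]
9: 0x56 (blk 5, set 1) → VC-HIT  vc=[11]
10: 0x5e (blk 5, set 1) → L1-HIT  vc=[11]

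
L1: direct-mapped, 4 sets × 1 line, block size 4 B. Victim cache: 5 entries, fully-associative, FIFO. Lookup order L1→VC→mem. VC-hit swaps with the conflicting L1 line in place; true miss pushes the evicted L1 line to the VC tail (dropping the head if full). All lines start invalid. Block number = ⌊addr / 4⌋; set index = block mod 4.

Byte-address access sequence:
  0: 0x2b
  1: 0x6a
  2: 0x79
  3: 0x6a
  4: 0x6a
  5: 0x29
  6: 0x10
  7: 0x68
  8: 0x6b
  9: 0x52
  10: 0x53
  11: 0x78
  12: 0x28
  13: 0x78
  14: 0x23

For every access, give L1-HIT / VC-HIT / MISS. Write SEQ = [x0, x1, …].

SEQ = [MISS, MISS, MISS, VC-HIT, L1-HIT, VC-HIT, MISS, VC-HIT, L1-HIT, MISS, L1-HIT, VC-HIT, VC-HIT, VC-HIT, MISS]

0: 0x2b (blk 10, set 2) → MISS  vc=[]
1: 0x6a (blk 26, set 2) → MISS  vc=[10]
2: 0x79 (blk 30, set 2) → MISS  vc=[10, 26]
3: 0x6a (blk 26, set 2) → VC-HIT  vc=[10, 30]
4: 0x6a (blk 26, set 2) → L1-HIT  vc=[10, 30]
5: 0x29 (blk 10, set 2) → VC-HIT  vc=[26, 30]
6: 0x10 (blk 4, set 0) → MISS  vc=[26, 30]
7: 0x68 (blk 26, set 2) → VC-HIT  vc=[10, 30]
8: 0x6b (blk 26, set 2) → L1-HIT  vc=[10, 30]
9: 0x52 (blk 20, set 0) → MISS  vc=[10, 30, 4]
10: 0x53 (blk 20, set 0) → L1-HIT  vc=[10, 30, 4]
11: 0x78 (blk 30, set 2) → VC-HIT  vc=[10, 26, 4]
12: 0x28 (blk 10, set 2) → VC-HIT  vc=[30, 26, 4]
13: 0x78 (blk 30, set 2) → VC-HIT  vc=[10, 26, 4]
14: 0x23 (blk 8, set 0) → MISS  vc=[10, 26, 4, 20]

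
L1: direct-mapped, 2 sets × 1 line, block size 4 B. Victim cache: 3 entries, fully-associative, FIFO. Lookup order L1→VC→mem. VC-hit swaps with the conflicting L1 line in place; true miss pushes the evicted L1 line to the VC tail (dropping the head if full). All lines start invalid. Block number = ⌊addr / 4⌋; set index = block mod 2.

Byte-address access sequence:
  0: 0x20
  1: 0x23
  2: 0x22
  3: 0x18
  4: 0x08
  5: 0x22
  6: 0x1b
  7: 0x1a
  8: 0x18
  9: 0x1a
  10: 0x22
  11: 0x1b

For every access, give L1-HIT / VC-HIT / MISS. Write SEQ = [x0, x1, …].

#0 0x20→b8/s0 MISS; vc=[]
#1 0x23→b8/s0 L1-HIT; vc=[]
#2 0x22→b8/s0 L1-HIT; vc=[]
#3 0x18→b6/s0 MISS; vc=[8]
#4 0x8→b2/s0 MISS; vc=[8,6]
#5 0x22→b8/s0 VC-HIT; vc=[2,6]
#6 0x1b→b6/s0 VC-HIT; vc=[2,8]
#7 0x1a→b6/s0 L1-HIT; vc=[2,8]
#8 0x18→b6/s0 L1-HIT; vc=[2,8]
#9 0x1a→b6/s0 L1-HIT; vc=[2,8]
#10 0x22→b8/s0 VC-HIT; vc=[2,6]
#11 0x1b→b6/s0 VC-HIT; vc=[2,8]

SEQ = [MISS, L1-HIT, L1-HIT, MISS, MISS, VC-HIT, VC-HIT, L1-HIT, L1-HIT, L1-HIT, VC-HIT, VC-HIT]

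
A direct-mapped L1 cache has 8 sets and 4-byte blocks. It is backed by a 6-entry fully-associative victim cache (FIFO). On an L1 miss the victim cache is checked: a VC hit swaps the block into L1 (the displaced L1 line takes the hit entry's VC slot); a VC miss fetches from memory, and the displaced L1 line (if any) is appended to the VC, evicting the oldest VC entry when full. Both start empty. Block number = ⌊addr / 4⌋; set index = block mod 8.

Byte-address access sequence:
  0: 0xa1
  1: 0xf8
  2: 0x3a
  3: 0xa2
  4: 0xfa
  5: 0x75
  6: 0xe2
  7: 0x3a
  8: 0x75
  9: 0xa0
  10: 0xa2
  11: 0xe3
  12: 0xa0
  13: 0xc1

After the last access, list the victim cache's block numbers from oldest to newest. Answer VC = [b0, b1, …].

VC = [62, 56, 40]

  [0] addr=0xa1 blk=40 s=0: MISS | VC []
  [1] addr=0xf8 blk=62 s=6: MISS | VC []
  [2] addr=0x3a blk=14 s=6: MISS | VC [62]
  [3] addr=0xa2 blk=40 s=0: L1-HIT | VC [62]
  [4] addr=0xfa blk=62 s=6: VC-HIT | VC [14]
  [5] addr=0x75 blk=29 s=5: MISS | VC [14]
  [6] addr=0xe2 blk=56 s=0: MISS | VC [14, 40]
  [7] addr=0x3a blk=14 s=6: VC-HIT | VC [62, 40]
  [8] addr=0x75 blk=29 s=5: L1-HIT | VC [62, 40]
  [9] addr=0xa0 blk=40 s=0: VC-HIT | VC [62, 56]
  [10] addr=0xa2 blk=40 s=0: L1-HIT | VC [62, 56]
  [11] addr=0xe3 blk=56 s=0: VC-HIT | VC [62, 40]
  [12] addr=0xa0 blk=40 s=0: VC-HIT | VC [62, 56]
  [13] addr=0xc1 blk=48 s=0: MISS | VC [62, 56, 40]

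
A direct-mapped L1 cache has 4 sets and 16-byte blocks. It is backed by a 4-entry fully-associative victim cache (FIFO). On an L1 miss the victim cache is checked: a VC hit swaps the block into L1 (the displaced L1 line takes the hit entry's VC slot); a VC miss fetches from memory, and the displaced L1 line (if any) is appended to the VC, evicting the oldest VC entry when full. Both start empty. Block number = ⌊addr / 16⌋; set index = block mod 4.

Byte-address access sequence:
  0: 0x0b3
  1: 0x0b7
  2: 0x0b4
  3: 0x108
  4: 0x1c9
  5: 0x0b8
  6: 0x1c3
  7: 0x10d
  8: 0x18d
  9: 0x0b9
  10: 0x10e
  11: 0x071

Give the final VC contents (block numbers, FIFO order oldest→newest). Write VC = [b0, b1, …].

VC = [28, 24, 11]

0: 0xb3 (blk 11, set 3) → MISS  vc=[]
1: 0xb7 (blk 11, set 3) → L1-HIT  vc=[]
2: 0xb4 (blk 11, set 3) → L1-HIT  vc=[]
3: 0x108 (blk 16, set 0) → MISS  vc=[]
4: 0x1c9 (blk 28, set 0) → MISS  vc=[16]
5: 0xb8 (blk 11, set 3) → L1-HIT  vc=[16]
6: 0x1c3 (blk 28, set 0) → L1-HIT  vc=[16]
7: 0x10d (blk 16, set 0) → VC-HIT  vc=[28]
8: 0x18d (blk 24, set 0) → MISS  vc=[28, 16]
9: 0xb9 (blk 11, set 3) → L1-HIT  vc=[28, 16]
10: 0x10e (blk 16, set 0) → VC-HIT  vc=[28, 24]
11: 0x71 (blk 7, set 3) → MISS  vc=[28, 24, 11]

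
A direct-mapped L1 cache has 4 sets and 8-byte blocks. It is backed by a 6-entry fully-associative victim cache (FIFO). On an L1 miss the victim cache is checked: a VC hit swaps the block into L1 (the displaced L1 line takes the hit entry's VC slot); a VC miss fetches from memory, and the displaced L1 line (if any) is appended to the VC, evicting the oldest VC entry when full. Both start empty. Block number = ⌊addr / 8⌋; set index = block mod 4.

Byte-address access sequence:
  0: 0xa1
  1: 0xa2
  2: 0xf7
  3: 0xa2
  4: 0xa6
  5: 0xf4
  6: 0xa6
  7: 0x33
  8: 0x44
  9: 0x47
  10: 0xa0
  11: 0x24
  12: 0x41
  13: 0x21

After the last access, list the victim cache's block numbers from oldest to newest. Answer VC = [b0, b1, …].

  [0] addr=0xa1 blk=20 s=0: MISS | VC []
  [1] addr=0xa2 blk=20 s=0: L1-HIT | VC []
  [2] addr=0xf7 blk=30 s=2: MISS | VC []
  [3] addr=0xa2 blk=20 s=0: L1-HIT | VC []
  [4] addr=0xa6 blk=20 s=0: L1-HIT | VC []
  [5] addr=0xf4 blk=30 s=2: L1-HIT | VC []
  [6] addr=0xa6 blk=20 s=0: L1-HIT | VC []
  [7] addr=0x33 blk=6 s=2: MISS | VC [30]
  [8] addr=0x44 blk=8 s=0: MISS | VC [30, 20]
  [9] addr=0x47 blk=8 s=0: L1-HIT | VC [30, 20]
  [10] addr=0xa0 blk=20 s=0: VC-HIT | VC [30, 8]
  [11] addr=0x24 blk=4 s=0: MISS | VC [30, 8, 20]
  [12] addr=0x41 blk=8 s=0: VC-HIT | VC [30, 4, 20]
  [13] addr=0x21 blk=4 s=0: VC-HIT | VC [30, 8, 20]

VC = [30, 8, 20]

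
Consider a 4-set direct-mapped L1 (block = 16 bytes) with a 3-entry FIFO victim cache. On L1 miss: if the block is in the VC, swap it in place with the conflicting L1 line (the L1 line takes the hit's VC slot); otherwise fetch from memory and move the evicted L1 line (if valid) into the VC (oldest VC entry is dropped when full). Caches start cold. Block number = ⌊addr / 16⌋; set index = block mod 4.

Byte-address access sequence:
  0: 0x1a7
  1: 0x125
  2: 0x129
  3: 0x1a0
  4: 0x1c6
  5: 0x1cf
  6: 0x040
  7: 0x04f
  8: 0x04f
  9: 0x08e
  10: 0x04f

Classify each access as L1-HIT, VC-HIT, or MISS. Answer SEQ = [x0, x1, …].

SEQ = [MISS, MISS, L1-HIT, VC-HIT, MISS, L1-HIT, MISS, L1-HIT, L1-HIT, MISS, VC-HIT]

0: 0x1a7 (blk 26, set 2) → MISS  vc=[]
1: 0x125 (blk 18, set 2) → MISS  vc=[26]
2: 0x129 (blk 18, set 2) → L1-HIT  vc=[26]
3: 0x1a0 (blk 26, set 2) → VC-HIT  vc=[18]
4: 0x1c6 (blk 28, set 0) → MISS  vc=[18]
5: 0x1cf (blk 28, set 0) → L1-HIT  vc=[18]
6: 0x40 (blk 4, set 0) → MISS  vc=[18, 28]
7: 0x4f (blk 4, set 0) → L1-HIT  vc=[18, 28]
8: 0x4f (blk 4, set 0) → L1-HIT  vc=[18, 28]
9: 0x8e (blk 8, set 0) → MISS  vc=[18, 28, 4]
10: 0x4f (blk 4, set 0) → VC-HIT  vc=[18, 28, 8]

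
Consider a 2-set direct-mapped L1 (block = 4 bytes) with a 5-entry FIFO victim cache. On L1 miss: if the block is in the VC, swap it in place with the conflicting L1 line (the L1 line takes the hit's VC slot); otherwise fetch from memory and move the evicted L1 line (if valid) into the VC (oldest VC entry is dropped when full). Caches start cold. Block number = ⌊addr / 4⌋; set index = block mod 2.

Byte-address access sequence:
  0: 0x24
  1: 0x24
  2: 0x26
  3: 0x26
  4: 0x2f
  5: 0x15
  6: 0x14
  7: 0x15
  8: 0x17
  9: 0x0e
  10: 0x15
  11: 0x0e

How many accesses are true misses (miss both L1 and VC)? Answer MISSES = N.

  [0] addr=0x24 blk=9 s=1: MISS | VC []
  [1] addr=0x24 blk=9 s=1: L1-HIT | VC []
  [2] addr=0x26 blk=9 s=1: L1-HIT | VC []
  [3] addr=0x26 blk=9 s=1: L1-HIT | VC []
  [4] addr=0x2f blk=11 s=1: MISS | VC [9]
  [5] addr=0x15 blk=5 s=1: MISS | VC [9, 11]
  [6] addr=0x14 blk=5 s=1: L1-HIT | VC [9, 11]
  [7] addr=0x15 blk=5 s=1: L1-HIT | VC [9, 11]
  [8] addr=0x17 blk=5 s=1: L1-HIT | VC [9, 11]
  [9] addr=0xe blk=3 s=1: MISS | VC [9, 11, 5]
  [10] addr=0x15 blk=5 s=1: VC-HIT | VC [9, 11, 3]
  [11] addr=0xe blk=3 s=1: VC-HIT | VC [9, 11, 5]

MISSES = 4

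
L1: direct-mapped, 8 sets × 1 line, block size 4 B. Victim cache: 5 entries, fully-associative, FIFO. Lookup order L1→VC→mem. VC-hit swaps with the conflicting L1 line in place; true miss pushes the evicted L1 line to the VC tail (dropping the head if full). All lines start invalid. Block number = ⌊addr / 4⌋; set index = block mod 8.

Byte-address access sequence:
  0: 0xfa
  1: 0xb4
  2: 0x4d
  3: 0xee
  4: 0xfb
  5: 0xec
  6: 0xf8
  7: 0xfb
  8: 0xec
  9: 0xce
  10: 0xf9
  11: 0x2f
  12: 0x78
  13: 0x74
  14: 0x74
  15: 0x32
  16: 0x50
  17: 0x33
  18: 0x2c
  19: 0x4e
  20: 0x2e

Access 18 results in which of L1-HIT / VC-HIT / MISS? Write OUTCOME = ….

#0 0xfa→b62/s6 MISS; vc=[]
#1 0xb4→b45/s5 MISS; vc=[]
#2 0x4d→b19/s3 MISS; vc=[]
#3 0xee→b59/s3 MISS; vc=[19]
#4 0xfb→b62/s6 L1-HIT; vc=[19]
#5 0xec→b59/s3 L1-HIT; vc=[19]
#6 0xf8→b62/s6 L1-HIT; vc=[19]
#7 0xfb→b62/s6 L1-HIT; vc=[19]
#8 0xec→b59/s3 L1-HIT; vc=[19]
#9 0xce→b51/s3 MISS; vc=[19,59]
#10 0xf9→b62/s6 L1-HIT; vc=[19,59]
#11 0x2f→b11/s3 MISS; vc=[19,59,51]
#12 0x78→b30/s6 MISS; vc=[19,59,51,62]
#13 0x74→b29/s5 MISS; vc=[19,59,51,62,45]
#14 0x74→b29/s5 L1-HIT; vc=[19,59,51,62,45]
#15 0x32→b12/s4 MISS; vc=[19,59,51,62,45]
#16 0x50→b20/s4 MISS; vc=[59,51,62,45,12]
#17 0x33→b12/s4 VC-HIT; vc=[59,51,62,45,20]
#18 0x2c→b11/s3 L1-HIT; vc=[59,51,62,45,20]
#19 0x4e→b19/s3 MISS; vc=[51,62,45,20,11]
#20 0x2e→b11/s3 VC-HIT; vc=[51,62,45,20,19]

OUTCOME = L1-HIT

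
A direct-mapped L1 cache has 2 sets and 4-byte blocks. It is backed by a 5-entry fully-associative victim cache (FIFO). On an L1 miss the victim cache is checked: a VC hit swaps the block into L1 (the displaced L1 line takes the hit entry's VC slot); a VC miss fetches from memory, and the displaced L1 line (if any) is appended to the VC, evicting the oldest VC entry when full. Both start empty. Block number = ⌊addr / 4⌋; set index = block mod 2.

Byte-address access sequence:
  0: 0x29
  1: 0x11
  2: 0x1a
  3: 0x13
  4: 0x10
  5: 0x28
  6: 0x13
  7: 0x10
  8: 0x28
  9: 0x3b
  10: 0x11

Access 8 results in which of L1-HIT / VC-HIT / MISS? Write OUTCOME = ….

OUTCOME = VC-HIT

  [0] addr=0x29 blk=10 s=0: MISS | VC []
  [1] addr=0x11 blk=4 s=0: MISS | VC [10]
  [2] addr=0x1a blk=6 s=0: MISS | VC [10, 4]
  [3] addr=0x13 blk=4 s=0: VC-HIT | VC [10, 6]
  [4] addr=0x10 blk=4 s=0: L1-HIT | VC [10, 6]
  [5] addr=0x28 blk=10 s=0: VC-HIT | VC [4, 6]
  [6] addr=0x13 blk=4 s=0: VC-HIT | VC [10, 6]
  [7] addr=0x10 blk=4 s=0: L1-HIT | VC [10, 6]
  [8] addr=0x28 blk=10 s=0: VC-HIT | VC [4, 6]
  [9] addr=0x3b blk=14 s=0: MISS | VC [4, 6, 10]
  [10] addr=0x11 blk=4 s=0: VC-HIT | VC [14, 6, 10]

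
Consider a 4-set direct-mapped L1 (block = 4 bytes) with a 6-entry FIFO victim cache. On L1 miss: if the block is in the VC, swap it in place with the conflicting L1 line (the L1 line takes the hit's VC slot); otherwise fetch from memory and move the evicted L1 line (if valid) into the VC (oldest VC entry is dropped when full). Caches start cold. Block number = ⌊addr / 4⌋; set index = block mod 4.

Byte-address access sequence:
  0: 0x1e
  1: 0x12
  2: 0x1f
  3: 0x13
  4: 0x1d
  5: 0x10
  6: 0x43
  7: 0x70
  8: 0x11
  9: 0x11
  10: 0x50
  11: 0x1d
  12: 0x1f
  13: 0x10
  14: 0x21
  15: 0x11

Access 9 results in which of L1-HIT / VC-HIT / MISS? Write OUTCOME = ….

  [0] addr=0x1e blk=7 s=3: MISS | VC []
  [1] addr=0x12 blk=4 s=0: MISS | VC []
  [2] addr=0x1f blk=7 s=3: L1-HIT | VC []
  [3] addr=0x13 blk=4 s=0: L1-HIT | VC []
  [4] addr=0x1d blk=7 s=3: L1-HIT | VC []
  [5] addr=0x10 blk=4 s=0: L1-HIT | VC []
  [6] addr=0x43 blk=16 s=0: MISS | VC [4]
  [7] addr=0x70 blk=28 s=0: MISS | VC [4, 16]
  [8] addr=0x11 blk=4 s=0: VC-HIT | VC [28, 16]
  [9] addr=0x11 blk=4 s=0: L1-HIT | VC [28, 16]
  [10] addr=0x50 blk=20 s=0: MISS | VC [28, 16, 4]
  [11] addr=0x1d blk=7 s=3: L1-HIT | VC [28, 16, 4]
  [12] addr=0x1f blk=7 s=3: L1-HIT | VC [28, 16, 4]
  [13] addr=0x10 blk=4 s=0: VC-HIT | VC [28, 16, 20]
  [14] addr=0x21 blk=8 s=0: MISS | VC [28, 16, 20, 4]
  [15] addr=0x11 blk=4 s=0: VC-HIT | VC [28, 16, 20, 8]

OUTCOME = L1-HIT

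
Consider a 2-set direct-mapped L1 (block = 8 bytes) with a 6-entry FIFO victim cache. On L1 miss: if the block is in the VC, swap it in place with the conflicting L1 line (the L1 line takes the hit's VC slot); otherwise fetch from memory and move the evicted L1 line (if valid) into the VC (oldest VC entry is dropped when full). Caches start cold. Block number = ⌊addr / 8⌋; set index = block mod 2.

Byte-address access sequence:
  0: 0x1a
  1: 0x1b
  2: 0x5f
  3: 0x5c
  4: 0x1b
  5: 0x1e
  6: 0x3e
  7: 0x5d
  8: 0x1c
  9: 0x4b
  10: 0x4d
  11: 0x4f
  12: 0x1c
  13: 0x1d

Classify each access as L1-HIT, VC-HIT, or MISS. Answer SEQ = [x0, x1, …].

0: 0x1a (blk 3, set 1) → MISS  vc=[]
1: 0x1b (blk 3, set 1) → L1-HIT  vc=[]
2: 0x5f (blk 11, set 1) → MISS  vc=[3]
3: 0x5c (blk 11, set 1) → L1-HIT  vc=[3]
4: 0x1b (blk 3, set 1) → VC-HIT  vc=[11]
5: 0x1e (blk 3, set 1) → L1-HIT  vc=[11]
6: 0x3e (blk 7, set 1) → MISS  vc=[11, 3]
7: 0x5d (blk 11, set 1) → VC-HIT  vc=[7, 3]
8: 0x1c (blk 3, set 1) → VC-HIT  vc=[7, 11]
9: 0x4b (blk 9, set 1) → MISS  vc=[7, 11, 3]
10: 0x4d (blk 9, set 1) → L1-HIT  vc=[7, 11, 3]
11: 0x4f (blk 9, set 1) → L1-HIT  vc=[7, 11, 3]
12: 0x1c (blk 3, set 1) → VC-HIT  vc=[7, 11, 9]
13: 0x1d (blk 3, set 1) → L1-HIT  vc=[7, 11, 9]

SEQ = [MISS, L1-HIT, MISS, L1-HIT, VC-HIT, L1-HIT, MISS, VC-HIT, VC-HIT, MISS, L1-HIT, L1-HIT, VC-HIT, L1-HIT]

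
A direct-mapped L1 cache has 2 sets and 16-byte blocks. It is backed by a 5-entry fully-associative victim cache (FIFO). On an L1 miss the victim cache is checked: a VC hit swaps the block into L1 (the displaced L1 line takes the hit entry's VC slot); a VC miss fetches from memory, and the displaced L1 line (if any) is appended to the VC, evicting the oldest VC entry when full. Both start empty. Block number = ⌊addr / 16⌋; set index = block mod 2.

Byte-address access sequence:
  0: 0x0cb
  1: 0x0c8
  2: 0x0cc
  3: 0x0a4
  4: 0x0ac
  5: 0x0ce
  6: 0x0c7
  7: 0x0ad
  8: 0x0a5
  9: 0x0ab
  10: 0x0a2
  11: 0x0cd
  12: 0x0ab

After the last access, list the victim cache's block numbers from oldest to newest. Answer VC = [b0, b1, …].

VC = [12]

0: 0xcb (blk 12, set 0) → MISS  vc=[]
1: 0xc8 (blk 12, set 0) → L1-HIT  vc=[]
2: 0xcc (blk 12, set 0) → L1-HIT  vc=[]
3: 0xa4 (blk 10, set 0) → MISS  vc=[12]
4: 0xac (blk 10, set 0) → L1-HIT  vc=[12]
5: 0xce (blk 12, set 0) → VC-HIT  vc=[10]
6: 0xc7 (blk 12, set 0) → L1-HIT  vc=[10]
7: 0xad (blk 10, set 0) → VC-HIT  vc=[12]
8: 0xa5 (blk 10, set 0) → L1-HIT  vc=[12]
9: 0xab (blk 10, set 0) → L1-HIT  vc=[12]
10: 0xa2 (blk 10, set 0) → L1-HIT  vc=[12]
11: 0xcd (blk 12, set 0) → VC-HIT  vc=[10]
12: 0xab (blk 10, set 0) → VC-HIT  vc=[12]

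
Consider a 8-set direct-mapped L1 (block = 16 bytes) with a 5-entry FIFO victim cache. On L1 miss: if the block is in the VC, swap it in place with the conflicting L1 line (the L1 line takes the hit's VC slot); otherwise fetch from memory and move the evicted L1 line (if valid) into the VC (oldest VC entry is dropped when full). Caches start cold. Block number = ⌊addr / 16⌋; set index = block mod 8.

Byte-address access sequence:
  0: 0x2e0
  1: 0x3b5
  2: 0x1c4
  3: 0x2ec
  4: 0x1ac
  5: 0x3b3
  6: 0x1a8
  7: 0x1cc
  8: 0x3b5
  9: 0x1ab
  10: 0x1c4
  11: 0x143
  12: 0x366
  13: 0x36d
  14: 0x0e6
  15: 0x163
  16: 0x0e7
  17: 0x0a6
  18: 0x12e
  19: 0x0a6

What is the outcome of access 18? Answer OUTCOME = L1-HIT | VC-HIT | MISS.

0: 0x2e0 (blk 46, set 6) → MISS  vc=[]
1: 0x3b5 (blk 59, set 3) → MISS  vc=[]
2: 0x1c4 (blk 28, set 4) → MISS  vc=[]
3: 0x2ec (blk 46, set 6) → L1-HIT  vc=[]
4: 0x1ac (blk 26, set 2) → MISS  vc=[]
5: 0x3b3 (blk 59, set 3) → L1-HIT  vc=[]
6: 0x1a8 (blk 26, set 2) → L1-HIT  vc=[]
7: 0x1cc (blk 28, set 4) → L1-HIT  vc=[]
8: 0x3b5 (blk 59, set 3) → L1-HIT  vc=[]
9: 0x1ab (blk 26, set 2) → L1-HIT  vc=[]
10: 0x1c4 (blk 28, set 4) → L1-HIT  vc=[]
11: 0x143 (blk 20, set 4) → MISS  vc=[28]
12: 0x366 (blk 54, set 6) → MISS  vc=[28, 46]
13: 0x36d (blk 54, set 6) → L1-HIT  vc=[28, 46]
14: 0xe6 (blk 14, set 6) → MISS  vc=[28, 46, 54]
15: 0x163 (blk 22, set 6) → MISS  vc=[28, 46, 54, 14]
16: 0xe7 (blk 14, set 6) → VC-HIT  vc=[28, 46, 54, 22]
17: 0xa6 (blk 10, set 2) → MISS  vc=[28, 46, 54, 22, 26]
18: 0x12e (blk 18, set 2) → MISS  vc=[46, 54, 22, 26, 10]
19: 0xa6 (blk 10, set 2) → VC-HIT  vc=[46, 54, 22, 26, 18]

OUTCOME = MISS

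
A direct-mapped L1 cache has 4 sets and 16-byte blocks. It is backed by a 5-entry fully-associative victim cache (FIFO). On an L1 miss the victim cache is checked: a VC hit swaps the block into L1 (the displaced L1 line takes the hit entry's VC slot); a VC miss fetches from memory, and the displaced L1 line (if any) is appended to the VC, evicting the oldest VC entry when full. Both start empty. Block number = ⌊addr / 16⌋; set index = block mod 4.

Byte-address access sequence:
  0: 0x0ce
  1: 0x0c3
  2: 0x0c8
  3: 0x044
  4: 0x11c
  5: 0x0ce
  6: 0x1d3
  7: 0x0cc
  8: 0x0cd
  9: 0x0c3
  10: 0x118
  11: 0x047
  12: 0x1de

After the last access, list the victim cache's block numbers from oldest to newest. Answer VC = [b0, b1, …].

  [0] addr=0xce blk=12 s=0: MISS | VC []
  [1] addr=0xc3 blk=12 s=0: L1-HIT | VC []
  [2] addr=0xc8 blk=12 s=0: L1-HIT | VC []
  [3] addr=0x44 blk=4 s=0: MISS | VC [12]
  [4] addr=0x11c blk=17 s=1: MISS | VC [12]
  [5] addr=0xce blk=12 s=0: VC-HIT | VC [4]
  [6] addr=0x1d3 blk=29 s=1: MISS | VC [4, 17]
  [7] addr=0xcc blk=12 s=0: L1-HIT | VC [4, 17]
  [8] addr=0xcd blk=12 s=0: L1-HIT | VC [4, 17]
  [9] addr=0xc3 blk=12 s=0: L1-HIT | VC [4, 17]
  [10] addr=0x118 blk=17 s=1: VC-HIT | VC [4, 29]
  [11] addr=0x47 blk=4 s=0: VC-HIT | VC [12, 29]
  [12] addr=0x1de blk=29 s=1: VC-HIT | VC [12, 17]

VC = [12, 17]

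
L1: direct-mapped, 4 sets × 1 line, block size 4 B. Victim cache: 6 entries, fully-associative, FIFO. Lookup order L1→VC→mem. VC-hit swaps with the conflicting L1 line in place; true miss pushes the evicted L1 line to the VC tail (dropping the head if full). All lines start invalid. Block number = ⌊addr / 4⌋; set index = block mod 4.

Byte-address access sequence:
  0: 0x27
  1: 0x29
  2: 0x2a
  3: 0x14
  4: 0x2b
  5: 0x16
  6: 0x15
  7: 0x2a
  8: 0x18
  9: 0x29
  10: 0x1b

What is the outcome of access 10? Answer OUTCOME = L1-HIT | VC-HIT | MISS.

0: 0x27 (blk 9, set 1) → MISS  vc=[]
1: 0x29 (blk 10, set 2) → MISS  vc=[]
2: 0x2a (blk 10, set 2) → L1-HIT  vc=[]
3: 0x14 (blk 5, set 1) → MISS  vc=[9]
4: 0x2b (blk 10, set 2) → L1-HIT  vc=[9]
5: 0x16 (blk 5, set 1) → L1-HIT  vc=[9]
6: 0x15 (blk 5, set 1) → L1-HIT  vc=[9]
7: 0x2a (blk 10, set 2) → L1-HIT  vc=[9]
8: 0x18 (blk 6, set 2) → MISS  vc=[9, 10]
9: 0x29 (blk 10, set 2) → VC-HIT  vc=[9, 6]
10: 0x1b (blk 6, set 2) → VC-HIT  vc=[9, 10]

OUTCOME = VC-HIT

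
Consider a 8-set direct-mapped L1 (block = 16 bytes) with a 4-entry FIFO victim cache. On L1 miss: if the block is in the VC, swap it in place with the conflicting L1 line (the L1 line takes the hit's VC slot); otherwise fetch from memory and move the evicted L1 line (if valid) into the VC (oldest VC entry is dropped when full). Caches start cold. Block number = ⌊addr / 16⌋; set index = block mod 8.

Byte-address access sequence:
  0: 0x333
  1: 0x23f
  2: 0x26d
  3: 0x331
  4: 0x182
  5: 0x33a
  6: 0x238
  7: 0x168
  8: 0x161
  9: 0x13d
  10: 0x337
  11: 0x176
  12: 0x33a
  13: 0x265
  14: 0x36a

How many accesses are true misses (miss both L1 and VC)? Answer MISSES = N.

#0 0x333→b51/s3 MISS; vc=[]
#1 0x23f→b35/s3 MISS; vc=[51]
#2 0x26d→b38/s6 MISS; vc=[51]
#3 0x331→b51/s3 VC-HIT; vc=[35]
#4 0x182→b24/s0 MISS; vc=[35]
#5 0x33a→b51/s3 L1-HIT; vc=[35]
#6 0x238→b35/s3 VC-HIT; vc=[51]
#7 0x168→b22/s6 MISS; vc=[51,38]
#8 0x161→b22/s6 L1-HIT; vc=[51,38]
#9 0x13d→b19/s3 MISS; vc=[51,38,35]
#10 0x337→b51/s3 VC-HIT; vc=[19,38,35]
#11 0x176→b23/s7 MISS; vc=[19,38,35]
#12 0x33a→b51/s3 L1-HIT; vc=[19,38,35]
#13 0x265→b38/s6 VC-HIT; vc=[19,22,35]
#14 0x36a→b54/s6 MISS; vc=[19,22,35,38]

MISSES = 8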